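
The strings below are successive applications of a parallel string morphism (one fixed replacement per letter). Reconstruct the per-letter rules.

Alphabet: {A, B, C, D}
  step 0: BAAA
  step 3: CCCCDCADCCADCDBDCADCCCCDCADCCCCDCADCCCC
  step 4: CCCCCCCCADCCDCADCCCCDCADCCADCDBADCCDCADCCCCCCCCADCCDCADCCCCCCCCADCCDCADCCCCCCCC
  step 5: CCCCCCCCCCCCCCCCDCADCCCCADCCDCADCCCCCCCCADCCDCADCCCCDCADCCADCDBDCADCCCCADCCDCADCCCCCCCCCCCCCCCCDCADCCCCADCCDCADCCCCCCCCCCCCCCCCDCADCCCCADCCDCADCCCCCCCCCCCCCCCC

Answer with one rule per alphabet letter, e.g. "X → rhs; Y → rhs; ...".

A->DC, B->CDB, C->CC, D->AD

  step 4 ⇒ step 5: CCCCCCCCADCCDCADCCCCDCADCCADCDBADCCDCADCCCCCCCCADCCDCADCCCCCCCCADCCDCADCCCCCCCC ⇒ CC·CC·CC·CC·CC·CC·CC·CC·DC·AD·CC·CC·AD·CC·DC·AD·CC·CC·CC·CC·AD·CC·DC·AD·CC·CC·DC·AD·CC·AD·CDB·DC·AD·CC·CC·AD·CC·DC·AD·CC·CC·CC·CC·CC·CC·CC·CC·DC·AD·CC·CC·AD·CC·DC·AD·CC·CC·CC·CC·CC·CC·CC·CC·DC·AD·CC·CC·AD·CC·DC·AD·CC·CC·CC·CC·CC·CC·CC·CC
    A ↦ DC
    B ↦ CDB
    C ↦ CC
    D ↦ AD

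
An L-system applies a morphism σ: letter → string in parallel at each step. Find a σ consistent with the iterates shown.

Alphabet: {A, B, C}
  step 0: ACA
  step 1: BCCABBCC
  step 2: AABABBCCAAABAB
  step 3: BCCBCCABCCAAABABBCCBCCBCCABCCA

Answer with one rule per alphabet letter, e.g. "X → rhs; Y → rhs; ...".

A->BCC, B->A, C->AB

  step 2 ⇒ step 3: AABABBCCAAABAB ⇒ BCC·BCC·A·BCC·A·A·AB·AB·BCC·BCC·BCC·A·BCC·A
    A ↦ BCC
    B ↦ A
    C ↦ AB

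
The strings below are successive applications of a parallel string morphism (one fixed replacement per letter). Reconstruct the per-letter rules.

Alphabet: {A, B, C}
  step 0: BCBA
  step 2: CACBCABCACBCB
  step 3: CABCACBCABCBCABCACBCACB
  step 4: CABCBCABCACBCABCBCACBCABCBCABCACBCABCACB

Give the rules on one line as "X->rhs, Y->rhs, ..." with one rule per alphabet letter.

  step 3 ⇒ step 4: CABCACBCABCBCABCACBCACB ⇒ CA·B·CB·CA·B·CA·CB·CA·B·CB·CA·CB·CA·B·CB·CA·B·CA·CB·CA·B·CA·CB
    A ↦ B
    B ↦ CB
    C ↦ CA

A->B, B->CB, C->CA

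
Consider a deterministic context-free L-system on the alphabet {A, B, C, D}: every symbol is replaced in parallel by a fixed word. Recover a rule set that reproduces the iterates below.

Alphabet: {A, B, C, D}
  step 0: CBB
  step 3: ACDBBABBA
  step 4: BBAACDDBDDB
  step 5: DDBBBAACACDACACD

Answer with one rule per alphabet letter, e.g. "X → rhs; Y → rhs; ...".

A->B, B->D, C->BA, D->AC

  step 4 ⇒ step 5: BBAACDDBDDB ⇒ D·D·B·B·BA·AC·AC·D·AC·AC·D
    A ↦ B
    B ↦ D
    C ↦ BA
    D ↦ AC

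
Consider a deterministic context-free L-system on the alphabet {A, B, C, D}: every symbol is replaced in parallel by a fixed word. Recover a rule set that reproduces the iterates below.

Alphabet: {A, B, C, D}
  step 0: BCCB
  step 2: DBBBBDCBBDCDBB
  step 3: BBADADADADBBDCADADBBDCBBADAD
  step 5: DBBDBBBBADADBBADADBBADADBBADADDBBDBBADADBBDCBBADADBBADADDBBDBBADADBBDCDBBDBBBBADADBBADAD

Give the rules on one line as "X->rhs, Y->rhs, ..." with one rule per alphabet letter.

A->D, B->AD, C->DC, D->BB

  step 2 ⇒ step 3: DBBBBDCBBDCDBB ⇒ BB·AD·AD·AD·AD·BB·DC·AD·AD·BB·DC·BB·AD·AD
    B ↦ AD
    C ↦ DC
    D ↦ BB
    A ↦ D  (constrained at step 3)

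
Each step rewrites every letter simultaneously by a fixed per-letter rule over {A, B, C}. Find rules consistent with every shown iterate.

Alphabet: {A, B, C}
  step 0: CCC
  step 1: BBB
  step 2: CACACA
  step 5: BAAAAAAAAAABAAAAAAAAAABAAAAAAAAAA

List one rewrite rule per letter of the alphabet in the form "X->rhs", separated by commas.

A->AA, B->CA, C->B

  step 1 ⇒ step 2: BBB ⇒ CA·CA·CA
    B ↦ CA
    A ↦ AA  (constrained at step 2)
  step 0 ⇒ step 1: CCC ⇒ B·B·B
    C ↦ B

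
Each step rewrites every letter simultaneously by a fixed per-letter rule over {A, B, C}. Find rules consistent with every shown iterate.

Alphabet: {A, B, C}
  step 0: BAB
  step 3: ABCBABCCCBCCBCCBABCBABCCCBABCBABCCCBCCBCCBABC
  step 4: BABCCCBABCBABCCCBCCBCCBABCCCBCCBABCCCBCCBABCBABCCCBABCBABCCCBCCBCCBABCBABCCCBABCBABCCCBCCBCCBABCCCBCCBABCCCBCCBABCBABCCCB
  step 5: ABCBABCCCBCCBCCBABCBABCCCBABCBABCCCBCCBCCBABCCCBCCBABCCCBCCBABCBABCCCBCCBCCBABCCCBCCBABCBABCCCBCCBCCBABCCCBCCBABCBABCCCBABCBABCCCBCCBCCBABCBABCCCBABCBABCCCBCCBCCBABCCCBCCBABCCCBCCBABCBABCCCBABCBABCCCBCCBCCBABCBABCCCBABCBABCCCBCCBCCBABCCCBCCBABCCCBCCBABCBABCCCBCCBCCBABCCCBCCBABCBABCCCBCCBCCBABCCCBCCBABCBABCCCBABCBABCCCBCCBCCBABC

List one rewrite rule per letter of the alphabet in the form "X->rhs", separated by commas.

A->B, B->ABC, C->CCB

  step 4 ⇒ step 5: BABCCCBABCBABCCCBCCBCCBABCCCBCCBABCCCBCCBABCBABCCCBABCBABCCCBCCBCCBABCBABCCCBABCBABCCCBCCBCCBABCCCBCCBABCCCBCCBABCBABCCCB ⇒ ABC·B·ABC·CCB·CCB·CCB·ABC·B·ABC·CCB·ABC·B·ABC·CCB·CCB·CCB·ABC·CCB·CCB·ABC·CCB·CCB·ABC·B·ABC·CCB·CCB·CCB·ABC·CCB·CCB·ABC·B·ABC·CCB·CCB·CCB·ABC·CCB·CCB·ABC·B·ABC·CCB·ABC·B·ABC·CCB·CCB·CCB·ABC·B·ABC·CCB·ABC·B·ABC·CCB·CCB·CCB·ABC·CCB·CCB·ABC·CCB·CCB·ABC·B·ABC·CCB·ABC·B·ABC·CCB·CCB·CCB·ABC·B·ABC·CCB·ABC·B·ABC·CCB·CCB·CCB·ABC·CCB·CCB·ABC·CCB·CCB·ABC·B·ABC·CCB·CCB·CCB·ABC·CCB·CCB·ABC·B·ABC·CCB·CCB·CCB·ABC·CCB·CCB·ABC·B·ABC·CCB·ABC·B·ABC·CCB·CCB·CCB·ABC
    A ↦ B
    B ↦ ABC
    C ↦ CCB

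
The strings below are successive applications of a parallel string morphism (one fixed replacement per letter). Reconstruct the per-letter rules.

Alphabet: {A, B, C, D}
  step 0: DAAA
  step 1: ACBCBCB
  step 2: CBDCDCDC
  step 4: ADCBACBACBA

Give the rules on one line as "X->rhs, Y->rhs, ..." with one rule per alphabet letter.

  step 1 ⇒ step 2: ACBCBCB ⇒ CB·D·C·D·C·D·C
    A ↦ CB
    B ↦ C
    C ↦ D
  step 0 ⇒ step 1: DAAA ⇒ A·CB·CB·CB
    D ↦ A

A->CB, B->C, C->D, D->A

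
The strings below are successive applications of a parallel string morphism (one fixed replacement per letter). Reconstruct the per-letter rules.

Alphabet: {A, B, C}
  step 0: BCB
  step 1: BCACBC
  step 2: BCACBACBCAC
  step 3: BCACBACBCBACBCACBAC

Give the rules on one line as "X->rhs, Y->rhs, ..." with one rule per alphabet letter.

A->B, B->BC, C->AC

  step 2 ⇒ step 3: BCACBACBCAC ⇒ BC·AC·B·AC·BC·B·AC·BC·AC·B·AC
    A ↦ B
    B ↦ BC
    C ↦ AC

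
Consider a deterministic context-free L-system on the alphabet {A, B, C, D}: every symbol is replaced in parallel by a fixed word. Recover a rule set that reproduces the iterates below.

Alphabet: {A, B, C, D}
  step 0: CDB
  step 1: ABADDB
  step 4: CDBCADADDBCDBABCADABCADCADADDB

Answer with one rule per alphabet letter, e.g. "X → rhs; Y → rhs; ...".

  step 0 ⇒ step 1: CDB ⇒ AB·AD·DB
    B ↦ DB
    C ↦ AB
    D ↦ AD
    A ↦ C  (constrained at step 1)

A->C, B->DB, C->AB, D->AD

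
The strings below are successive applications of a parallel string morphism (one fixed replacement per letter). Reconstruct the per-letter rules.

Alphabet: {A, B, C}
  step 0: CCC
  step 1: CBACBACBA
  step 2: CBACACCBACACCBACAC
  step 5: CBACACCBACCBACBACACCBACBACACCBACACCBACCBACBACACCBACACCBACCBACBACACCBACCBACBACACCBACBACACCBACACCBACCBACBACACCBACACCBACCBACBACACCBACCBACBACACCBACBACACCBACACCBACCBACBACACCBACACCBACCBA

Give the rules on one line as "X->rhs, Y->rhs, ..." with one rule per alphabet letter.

A->C, B->CA, C->CBA

  step 1 ⇒ step 2: CBACBACBA ⇒ CBA·CA·C·CBA·CA·C·CBA·CA·C
    A ↦ C
    B ↦ CA
    C ↦ CBA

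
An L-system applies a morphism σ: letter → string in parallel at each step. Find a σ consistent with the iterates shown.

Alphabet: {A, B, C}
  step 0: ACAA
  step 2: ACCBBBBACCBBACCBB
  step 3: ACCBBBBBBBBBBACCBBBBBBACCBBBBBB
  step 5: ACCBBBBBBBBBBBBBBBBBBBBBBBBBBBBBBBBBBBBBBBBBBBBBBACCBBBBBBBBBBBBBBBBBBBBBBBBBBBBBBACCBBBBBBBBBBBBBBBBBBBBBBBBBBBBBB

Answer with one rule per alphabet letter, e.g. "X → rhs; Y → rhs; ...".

A->ACC, B->BB, C->B

  step 2 ⇒ step 3: ACCBBBBACCBBACCBB ⇒ ACC·B·B·BB·BB·BB·BB·ACC·B·B·BB·BB·ACC·B·B·BB·BB
    A ↦ ACC
    B ↦ BB
    C ↦ B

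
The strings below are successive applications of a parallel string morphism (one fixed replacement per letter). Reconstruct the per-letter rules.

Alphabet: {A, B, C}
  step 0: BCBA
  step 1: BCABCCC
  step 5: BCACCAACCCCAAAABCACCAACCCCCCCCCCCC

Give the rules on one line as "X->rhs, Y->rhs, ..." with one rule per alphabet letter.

  step 0 ⇒ step 1: BCBA ⇒ BC·A·BC·CC
    A ↦ CC
    B ↦ BC
    C ↦ A

A->CC, B->BC, C->A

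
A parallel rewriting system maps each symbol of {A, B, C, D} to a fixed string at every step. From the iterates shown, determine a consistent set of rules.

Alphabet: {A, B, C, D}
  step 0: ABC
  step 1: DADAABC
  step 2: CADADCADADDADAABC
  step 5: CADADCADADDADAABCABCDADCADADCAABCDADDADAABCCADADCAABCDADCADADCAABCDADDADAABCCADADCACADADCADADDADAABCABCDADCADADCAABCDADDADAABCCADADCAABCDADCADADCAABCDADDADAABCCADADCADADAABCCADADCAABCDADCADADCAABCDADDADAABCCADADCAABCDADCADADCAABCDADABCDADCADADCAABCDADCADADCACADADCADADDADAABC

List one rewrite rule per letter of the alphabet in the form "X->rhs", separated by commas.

  step 1 ⇒ step 2: DADAABC ⇒ CA·DAD·CA·DAD·DAD·A·ABC
    A ↦ DAD
    B ↦ A
    C ↦ ABC
    D ↦ CA

A->DAD, B->A, C->ABC, D->CA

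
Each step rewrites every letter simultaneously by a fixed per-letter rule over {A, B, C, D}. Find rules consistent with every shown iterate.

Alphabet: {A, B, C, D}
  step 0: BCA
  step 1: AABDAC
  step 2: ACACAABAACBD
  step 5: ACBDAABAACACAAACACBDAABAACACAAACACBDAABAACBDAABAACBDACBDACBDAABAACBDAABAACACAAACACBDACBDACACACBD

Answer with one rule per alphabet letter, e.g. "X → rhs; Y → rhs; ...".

  step 1 ⇒ step 2: AABDAC ⇒ AC·AC·AA·BA·AC·BD
    A ↦ AC
    B ↦ AA
    C ↦ BD
    D ↦ BA

A->AC, B->AA, C->BD, D->BA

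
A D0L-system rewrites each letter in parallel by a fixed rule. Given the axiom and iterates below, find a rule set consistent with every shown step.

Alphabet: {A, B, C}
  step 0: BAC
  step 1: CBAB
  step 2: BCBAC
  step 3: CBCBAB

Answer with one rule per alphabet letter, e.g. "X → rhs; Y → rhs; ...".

  step 2 ⇒ step 3: BCBAC ⇒ C·B·C·BA·B
    A ↦ BA
    B ↦ C
    C ↦ B

A->BA, B->C, C->B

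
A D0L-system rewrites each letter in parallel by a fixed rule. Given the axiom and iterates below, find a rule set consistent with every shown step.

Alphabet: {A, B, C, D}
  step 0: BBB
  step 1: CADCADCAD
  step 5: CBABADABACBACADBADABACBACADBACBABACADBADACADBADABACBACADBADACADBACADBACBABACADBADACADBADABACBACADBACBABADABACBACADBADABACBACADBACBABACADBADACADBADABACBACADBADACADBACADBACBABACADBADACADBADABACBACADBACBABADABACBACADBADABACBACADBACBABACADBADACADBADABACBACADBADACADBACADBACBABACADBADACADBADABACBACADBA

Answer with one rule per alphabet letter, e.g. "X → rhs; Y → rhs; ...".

  step 0 ⇒ step 1: BBB ⇒ CAD·CAD·CAD
    B ↦ CAD
    A ↦ BA  (constrained at step 1)
    C ↦ DA  (constrained at step 1)
    D ↦ CBA  (constrained at step 1)

A->BA, B->CAD, C->DA, D->CBA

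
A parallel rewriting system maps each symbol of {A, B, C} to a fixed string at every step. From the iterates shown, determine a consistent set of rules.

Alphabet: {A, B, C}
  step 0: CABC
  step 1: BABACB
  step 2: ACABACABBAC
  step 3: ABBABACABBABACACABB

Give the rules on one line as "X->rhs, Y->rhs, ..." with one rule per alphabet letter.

A->AB, B->AC, C->B

  step 2 ⇒ step 3: ACABACABBAC ⇒ AB·B·AB·AC·AB·B·AB·AC·AC·AB·B
    A ↦ AB
    B ↦ AC
    C ↦ B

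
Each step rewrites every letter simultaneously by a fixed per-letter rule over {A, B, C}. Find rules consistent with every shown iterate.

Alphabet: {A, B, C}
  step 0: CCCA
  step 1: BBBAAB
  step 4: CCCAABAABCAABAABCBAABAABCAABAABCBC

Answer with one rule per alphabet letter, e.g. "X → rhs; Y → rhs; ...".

A->AAB, B->C, C->B

  step 0 ⇒ step 1: CCCA ⇒ B·B·B·AAB
    A ↦ AAB
    C ↦ B
    B ↦ C  (constrained at step 1)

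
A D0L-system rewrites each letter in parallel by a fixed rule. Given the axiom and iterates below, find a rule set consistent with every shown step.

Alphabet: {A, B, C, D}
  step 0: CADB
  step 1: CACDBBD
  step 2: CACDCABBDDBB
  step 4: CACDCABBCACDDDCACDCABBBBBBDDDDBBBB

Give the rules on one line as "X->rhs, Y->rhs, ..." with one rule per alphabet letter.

A->CD, B->D, C->CA, D->BB

  step 1 ⇒ step 2: CACDBBD ⇒ CA·CD·CA·BB·D·D·BB
    A ↦ CD
    B ↦ D
    C ↦ CA
    D ↦ BB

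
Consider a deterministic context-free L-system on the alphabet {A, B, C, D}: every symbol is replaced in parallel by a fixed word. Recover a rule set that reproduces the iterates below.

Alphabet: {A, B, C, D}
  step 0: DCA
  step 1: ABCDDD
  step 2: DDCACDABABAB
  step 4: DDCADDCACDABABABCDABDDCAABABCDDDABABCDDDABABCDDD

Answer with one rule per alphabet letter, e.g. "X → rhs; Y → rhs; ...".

A->DD, B->CA, C->CD, D->AB

  step 1 ⇒ step 2: ABCDDD ⇒ DD·CA·CD·AB·AB·AB
    A ↦ DD
    B ↦ CA
    C ↦ CD
    D ↦ AB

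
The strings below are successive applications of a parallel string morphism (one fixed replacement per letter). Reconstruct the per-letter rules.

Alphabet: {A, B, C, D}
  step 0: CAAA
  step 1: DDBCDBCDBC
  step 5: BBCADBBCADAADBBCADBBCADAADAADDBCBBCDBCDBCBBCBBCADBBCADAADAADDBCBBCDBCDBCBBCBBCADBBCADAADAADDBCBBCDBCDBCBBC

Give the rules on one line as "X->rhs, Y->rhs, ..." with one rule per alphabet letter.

A->DBC, B->A, C->D, D->BBC

  step 0 ⇒ step 1: CAAA ⇒ D·DBC·DBC·DBC
    A ↦ DBC
    C ↦ D
    B ↦ A  (constrained at step 1)
    D ↦ BBC  (constrained at step 1)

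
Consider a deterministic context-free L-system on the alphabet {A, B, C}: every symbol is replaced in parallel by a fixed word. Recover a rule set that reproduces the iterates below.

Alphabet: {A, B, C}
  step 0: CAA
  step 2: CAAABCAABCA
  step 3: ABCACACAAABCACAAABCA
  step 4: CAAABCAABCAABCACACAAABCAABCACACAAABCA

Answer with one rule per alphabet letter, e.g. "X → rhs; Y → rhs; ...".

A->CA, B->A, C->AB

  step 3 ⇒ step 4: ABCACACAAABCACAAABCA ⇒ CA·A·AB·CA·AB·CA·AB·CA·CA·CA·A·AB·CA·AB·CA·CA·CA·A·AB·CA
    A ↦ CA
    B ↦ A
    C ↦ AB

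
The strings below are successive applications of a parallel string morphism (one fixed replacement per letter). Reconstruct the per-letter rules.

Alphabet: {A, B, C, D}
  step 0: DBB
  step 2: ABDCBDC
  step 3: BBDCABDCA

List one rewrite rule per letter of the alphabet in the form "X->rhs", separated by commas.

A->B, B->BD, C->A, D->C

  step 2 ⇒ step 3: ABDCBDC ⇒ B·BD·C·A·BD·C·A
    A ↦ B
    B ↦ BD
    C ↦ A
    D ↦ C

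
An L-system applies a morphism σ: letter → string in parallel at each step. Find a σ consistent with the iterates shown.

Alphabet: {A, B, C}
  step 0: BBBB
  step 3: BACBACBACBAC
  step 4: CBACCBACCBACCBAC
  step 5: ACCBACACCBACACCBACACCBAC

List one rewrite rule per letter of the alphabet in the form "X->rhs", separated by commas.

A->B, B->C, C->AC

  step 4 ⇒ step 5: CBACCBACCBACCBAC ⇒ AC·C·B·AC·AC·C·B·AC·AC·C·B·AC·AC·C·B·AC
    A ↦ B
    B ↦ C
    C ↦ AC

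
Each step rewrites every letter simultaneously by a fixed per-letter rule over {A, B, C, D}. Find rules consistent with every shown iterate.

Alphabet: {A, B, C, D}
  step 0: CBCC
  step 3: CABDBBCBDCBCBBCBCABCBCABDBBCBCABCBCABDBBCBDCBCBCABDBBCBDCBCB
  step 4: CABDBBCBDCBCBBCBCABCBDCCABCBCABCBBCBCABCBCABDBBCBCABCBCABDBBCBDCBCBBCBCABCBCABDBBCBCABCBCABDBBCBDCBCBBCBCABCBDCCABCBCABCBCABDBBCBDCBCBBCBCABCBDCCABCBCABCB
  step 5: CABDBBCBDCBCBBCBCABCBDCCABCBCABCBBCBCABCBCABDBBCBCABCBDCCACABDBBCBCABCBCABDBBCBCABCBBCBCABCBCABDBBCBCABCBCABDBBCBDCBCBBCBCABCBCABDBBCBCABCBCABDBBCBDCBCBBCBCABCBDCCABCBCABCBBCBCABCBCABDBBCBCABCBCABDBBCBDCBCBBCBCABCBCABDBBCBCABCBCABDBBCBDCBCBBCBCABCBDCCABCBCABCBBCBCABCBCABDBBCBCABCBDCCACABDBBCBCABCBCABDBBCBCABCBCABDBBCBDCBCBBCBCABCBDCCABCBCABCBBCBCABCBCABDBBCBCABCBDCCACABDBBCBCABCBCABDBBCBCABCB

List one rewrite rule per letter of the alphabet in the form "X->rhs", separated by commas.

  step 4 ⇒ step 5: CABDBBCBDCBCBBCBCABCBDCCABCBCABCBBCBCABCBCABDBBCBCABCBCABDBBCBDCBCBBCBCABCBCABDBBCBCABCBCABDBBCBDCBCBBCBCABCBDCCABCBCABCBCABDBBCBDCBCBBCBCABCBDCCABCBCABCB ⇒ CA·BDB·BCB·DC·BCB·BCB·CA·BCB·DC·CA·BCB·CA·BCB·BCB·CA·BCB·CA·BDB·BCB·CA·BCB·DC·CA·CA·BDB·BCB·CA·BCB·CA·BDB·BCB·CA·BCB·BCB·CA·BCB·CA·BDB·BCB·CA·BCB·CA·BDB·BCB·DC·BCB·BCB·CA·BCB·CA·BDB·BCB·CA·BCB·CA·BDB·BCB·DC·BCB·BCB·CA·BCB·DC·CA·BCB·CA·BCB·BCB·CA·BCB·CA·BDB·BCB·CA·BCB·CA·BDB·BCB·DC·BCB·BCB·CA·BCB·CA·BDB·BCB·CA·BCB·CA·BDB·BCB·DC·BCB·BCB·CA·BCB·DC·CA·BCB·CA·BCB·BCB·CA·BCB·CA·BDB·BCB·CA·BCB·DC·CA·CA·BDB·BCB·CA·BCB·CA·BDB·BCB·CA·BCB·CA·BDB·BCB·DC·BCB·BCB·CA·BCB·DC·CA·BCB·CA·BCB·BCB·CA·BCB·CA·BDB·BCB·CA·BCB·DC·CA·CA·BDB·BCB·CA·BCB·CA·BDB·BCB·CA·BCB
    A ↦ BDB
    B ↦ BCB
    C ↦ CA
    D ↦ DC

A->BDB, B->BCB, C->CA, D->DC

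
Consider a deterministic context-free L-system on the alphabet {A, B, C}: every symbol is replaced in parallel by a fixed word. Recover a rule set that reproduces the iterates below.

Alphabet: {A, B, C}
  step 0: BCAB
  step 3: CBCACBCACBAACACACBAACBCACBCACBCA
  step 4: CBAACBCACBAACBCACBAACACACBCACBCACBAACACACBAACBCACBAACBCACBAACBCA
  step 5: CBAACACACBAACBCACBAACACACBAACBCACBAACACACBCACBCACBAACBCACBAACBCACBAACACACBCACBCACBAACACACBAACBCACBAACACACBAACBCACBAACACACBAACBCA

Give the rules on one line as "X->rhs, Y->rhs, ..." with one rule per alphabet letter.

A->CA, B->AA, C->CB

  step 4 ⇒ step 5: CBAACBCACBAACBCACBAACACACBCACBCACBAACACACBAACBCACBAACBCACBAACBCA ⇒ CB·AA·CA·CA·CB·AA·CB·CA·CB·AA·CA·CA·CB·AA·CB·CA·CB·AA·CA·CA·CB·CA·CB·CA·CB·AA·CB·CA·CB·AA·CB·CA·CB·AA·CA·CA·CB·CA·CB·CA·CB·AA·CA·CA·CB·AA·CB·CA·CB·AA·CA·CA·CB·AA·CB·CA·CB·AA·CA·CA·CB·AA·CB·CA
    A ↦ CA
    B ↦ AA
    C ↦ CB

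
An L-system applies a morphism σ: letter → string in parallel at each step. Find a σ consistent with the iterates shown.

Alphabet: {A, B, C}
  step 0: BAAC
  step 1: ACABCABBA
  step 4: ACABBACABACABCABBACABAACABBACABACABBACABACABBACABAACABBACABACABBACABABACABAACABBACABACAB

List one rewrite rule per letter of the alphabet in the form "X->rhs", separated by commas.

  step 0 ⇒ step 1: BAAC ⇒ A·CAB·CAB·BA
    A ↦ CAB
    B ↦ A
    C ↦ BA

A->CAB, B->A, C->BA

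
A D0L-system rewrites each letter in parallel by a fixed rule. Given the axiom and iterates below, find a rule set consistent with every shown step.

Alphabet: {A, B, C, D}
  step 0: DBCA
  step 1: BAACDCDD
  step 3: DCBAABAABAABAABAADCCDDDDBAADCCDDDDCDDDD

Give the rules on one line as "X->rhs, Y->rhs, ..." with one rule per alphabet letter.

  step 0 ⇒ step 1: DBCA ⇒ BAA·C·DC·DD
    A ↦ DD
    B ↦ C
    C ↦ DC
    D ↦ BAA

A->DD, B->C, C->DC, D->BAA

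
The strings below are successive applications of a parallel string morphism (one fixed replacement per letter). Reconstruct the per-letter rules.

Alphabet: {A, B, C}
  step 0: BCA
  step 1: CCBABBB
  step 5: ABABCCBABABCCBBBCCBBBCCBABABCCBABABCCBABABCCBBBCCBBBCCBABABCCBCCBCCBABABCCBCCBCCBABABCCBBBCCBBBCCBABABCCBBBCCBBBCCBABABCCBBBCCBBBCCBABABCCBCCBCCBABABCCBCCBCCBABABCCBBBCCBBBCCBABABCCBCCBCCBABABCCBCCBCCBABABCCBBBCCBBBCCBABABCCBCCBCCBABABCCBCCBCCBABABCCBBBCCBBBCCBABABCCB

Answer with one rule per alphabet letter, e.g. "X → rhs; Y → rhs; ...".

  step 0 ⇒ step 1: BCA ⇒ CCB·AB·BB
    A ↦ BB
    B ↦ CCB
    C ↦ AB

A->BB, B->CCB, C->AB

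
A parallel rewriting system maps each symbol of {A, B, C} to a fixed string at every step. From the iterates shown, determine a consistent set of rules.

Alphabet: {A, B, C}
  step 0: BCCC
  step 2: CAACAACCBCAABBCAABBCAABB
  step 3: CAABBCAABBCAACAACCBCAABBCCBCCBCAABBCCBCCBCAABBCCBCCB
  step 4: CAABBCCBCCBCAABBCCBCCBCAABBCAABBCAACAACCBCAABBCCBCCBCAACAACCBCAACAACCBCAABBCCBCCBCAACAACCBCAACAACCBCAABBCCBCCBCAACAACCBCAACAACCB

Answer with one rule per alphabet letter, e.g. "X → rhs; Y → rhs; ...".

A->B, B->CCB, C->CAA

  step 3 ⇒ step 4: CAABBCAABBCAACAACCBCAABBCCBCCBCAABBCCBCCBCAABBCCBCCB ⇒ CAA·B·B·CCB·CCB·CAA·B·B·CCB·CCB·CAA·B·B·CAA·B·B·CAA·CAA·CCB·CAA·B·B·CCB·CCB·CAA·CAA·CCB·CAA·CAA·CCB·CAA·B·B·CCB·CCB·CAA·CAA·CCB·CAA·CAA·CCB·CAA·B·B·CCB·CCB·CAA·CAA·CCB·CAA·CAA·CCB
    A ↦ B
    B ↦ CCB
    C ↦ CAA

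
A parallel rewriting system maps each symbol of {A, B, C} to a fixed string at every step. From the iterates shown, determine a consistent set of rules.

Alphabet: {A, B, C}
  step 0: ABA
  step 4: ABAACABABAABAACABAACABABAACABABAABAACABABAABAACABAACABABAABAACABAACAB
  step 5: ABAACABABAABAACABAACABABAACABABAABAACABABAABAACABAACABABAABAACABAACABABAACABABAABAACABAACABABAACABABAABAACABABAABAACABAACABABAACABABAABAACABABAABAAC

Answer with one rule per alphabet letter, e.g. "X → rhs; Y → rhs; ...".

A->AB, B->AAC, C->A

  step 4 ⇒ step 5: ABAACABABAABAACABAACABABAACABABAABAACABABAABAACABAACABABAABAACABAACAB ⇒ AB·AAC·AB·AB·A·AB·AAC·AB·AAC·AB·AB·AAC·AB·AB·A·AB·AAC·AB·AB·A·AB·AAC·AB·AAC·AB·AB·A·AB·AAC·AB·AAC·AB·AB·AAC·AB·AB·A·AB·AAC·AB·AAC·AB·AB·AAC·AB·AB·A·AB·AAC·AB·AB·A·AB·AAC·AB·AAC·AB·AB·AAC·AB·AB·A·AB·AAC·AB·AB·A·AB·AAC
    A ↦ AB
    B ↦ AAC
    C ↦ A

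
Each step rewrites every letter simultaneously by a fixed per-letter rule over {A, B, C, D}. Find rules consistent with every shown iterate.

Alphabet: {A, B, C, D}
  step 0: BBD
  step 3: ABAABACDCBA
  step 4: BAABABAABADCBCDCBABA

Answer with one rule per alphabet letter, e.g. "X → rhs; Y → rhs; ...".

  step 3 ⇒ step 4: ABAABACDCBA ⇒ BA·A·BA·BA·A·BA·DCB·C·DCB·A·BA
    A ↦ BA
    B ↦ A
    C ↦ DCB
    D ↦ C

A->BA, B->A, C->DCB, D->C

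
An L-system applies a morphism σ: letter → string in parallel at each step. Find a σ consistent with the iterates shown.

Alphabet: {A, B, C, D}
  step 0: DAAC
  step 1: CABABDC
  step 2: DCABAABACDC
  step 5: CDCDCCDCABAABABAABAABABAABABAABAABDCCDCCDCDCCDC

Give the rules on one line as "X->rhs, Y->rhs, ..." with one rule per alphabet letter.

A->AB, B->A, C->DC, D->C

  step 1 ⇒ step 2: CABABDC ⇒ DC·AB·A·AB·A·C·DC
    A ↦ AB
    B ↦ A
    C ↦ DC
    D ↦ C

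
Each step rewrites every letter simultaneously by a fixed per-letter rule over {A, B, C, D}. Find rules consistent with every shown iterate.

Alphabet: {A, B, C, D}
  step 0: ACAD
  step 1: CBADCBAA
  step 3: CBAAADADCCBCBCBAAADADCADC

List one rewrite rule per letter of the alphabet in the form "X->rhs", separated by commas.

  step 0 ⇒ step 1: ACAD ⇒ CB·AD·CB·AA
    A ↦ CB
    C ↦ AD
    D ↦ AA
    B ↦ C  (constrained at step 1)

A->CB, B->C, C->AD, D->AA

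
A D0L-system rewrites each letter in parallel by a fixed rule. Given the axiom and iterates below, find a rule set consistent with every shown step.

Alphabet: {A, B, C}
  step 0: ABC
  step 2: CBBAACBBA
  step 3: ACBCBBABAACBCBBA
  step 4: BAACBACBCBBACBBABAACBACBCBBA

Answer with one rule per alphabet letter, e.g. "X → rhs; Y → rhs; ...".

A->BA, B->CB, C->A

  step 3 ⇒ step 4: ACBCBBABAACBCBBA ⇒ BA·A·CB·A·CB·CB·BA·CB·BA·BA·A·CB·A·CB·CB·BA
    A ↦ BA
    B ↦ CB
    C ↦ A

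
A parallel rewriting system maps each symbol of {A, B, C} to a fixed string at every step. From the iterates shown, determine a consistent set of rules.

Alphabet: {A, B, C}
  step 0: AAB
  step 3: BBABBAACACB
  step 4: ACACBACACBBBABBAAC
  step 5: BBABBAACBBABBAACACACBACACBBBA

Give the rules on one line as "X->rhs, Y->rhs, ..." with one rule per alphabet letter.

A->B, B->AC, C->BA

  step 4 ⇒ step 5: ACACBACACBBBABBAAC ⇒ B·BA·B·BA·AC·B·BA·B·BA·AC·AC·AC·B·AC·AC·B·B·BA
    A ↦ B
    B ↦ AC
    C ↦ BA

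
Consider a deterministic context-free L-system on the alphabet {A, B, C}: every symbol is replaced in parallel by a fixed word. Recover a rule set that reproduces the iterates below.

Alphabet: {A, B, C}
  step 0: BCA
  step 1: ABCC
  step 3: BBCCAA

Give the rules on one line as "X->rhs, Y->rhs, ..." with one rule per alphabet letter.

  step 0 ⇒ step 1: BCA ⇒ A·B·CC
    A ↦ CC
    B ↦ A
    C ↦ B

A->CC, B->A, C->B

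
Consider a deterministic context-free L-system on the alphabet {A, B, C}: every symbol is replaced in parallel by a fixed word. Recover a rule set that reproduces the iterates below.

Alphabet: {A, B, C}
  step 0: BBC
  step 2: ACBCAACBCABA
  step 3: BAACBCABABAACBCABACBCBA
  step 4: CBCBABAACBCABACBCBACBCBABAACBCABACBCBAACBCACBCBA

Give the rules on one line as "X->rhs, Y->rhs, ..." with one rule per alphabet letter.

A->BA, B->CBC, C->A

  step 3 ⇒ step 4: BAACBCABABAACBCABACBCBA ⇒ CBC·BA·BA·A·CBC·A·BA·CBC·BA·CBC·BA·BA·A·CBC·A·BA·CBC·BA·A·CBC·A·CBC·BA
    A ↦ BA
    B ↦ CBC
    C ↦ A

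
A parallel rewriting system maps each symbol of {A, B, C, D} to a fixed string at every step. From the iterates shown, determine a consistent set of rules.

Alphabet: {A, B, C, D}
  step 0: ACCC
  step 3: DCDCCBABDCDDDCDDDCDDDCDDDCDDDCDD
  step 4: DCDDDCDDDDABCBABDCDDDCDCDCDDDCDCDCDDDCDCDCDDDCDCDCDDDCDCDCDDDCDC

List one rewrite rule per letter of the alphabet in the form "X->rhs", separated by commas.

A->CB, B->AB, C->DD, D->DC

  step 3 ⇒ step 4: DCDCCBABDCDDDCDDDCDDDCDDDCDDDCDD ⇒ DC·DD·DC·DD·DD·AB·CB·AB·DC·DD·DC·DC·DC·DD·DC·DC·DC·DD·DC·DC·DC·DD·DC·DC·DC·DD·DC·DC·DC·DD·DC·DC
    A ↦ CB
    B ↦ AB
    C ↦ DD
    D ↦ DC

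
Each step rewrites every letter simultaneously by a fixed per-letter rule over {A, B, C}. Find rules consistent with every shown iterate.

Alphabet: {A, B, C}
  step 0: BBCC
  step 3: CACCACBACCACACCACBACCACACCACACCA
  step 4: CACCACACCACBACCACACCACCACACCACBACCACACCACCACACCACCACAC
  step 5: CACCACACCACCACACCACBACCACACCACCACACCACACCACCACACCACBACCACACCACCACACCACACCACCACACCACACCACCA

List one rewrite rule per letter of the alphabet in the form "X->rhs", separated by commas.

A->C, B->CBA, C->CA

  step 4 ⇒ step 5: CACCACACCACBACCACACCACCACACCACBACCACACCACCACACCACCACAC ⇒ CA·C·CA·CA·C·CA·C·CA·CA·C·CA·CBA·C·CA·CA·C·CA·C·CA·CA·C·CA·CA·C·CA·C·CA·CA·C·CA·CBA·C·CA·CA·C·CA·C·CA·CA·C·CA·CA·C·CA·C·CA·CA·C·CA·CA·C·CA·C·CA
    A ↦ C
    B ↦ CBA
    C ↦ CA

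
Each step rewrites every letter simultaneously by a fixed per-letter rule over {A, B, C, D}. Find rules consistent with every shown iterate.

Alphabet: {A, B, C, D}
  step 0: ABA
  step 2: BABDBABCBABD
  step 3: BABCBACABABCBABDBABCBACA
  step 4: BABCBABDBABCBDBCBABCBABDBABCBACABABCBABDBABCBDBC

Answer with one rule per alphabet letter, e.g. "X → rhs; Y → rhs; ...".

A->BC, B->BA, C->BD, D->CA

  step 3 ⇒ step 4: BABCBACABABCBABDBABCBACA ⇒ BA·BC·BA·BD·BA·BC·BD·BC·BA·BC·BA·BD·BA·BC·BA·CA·BA·BC·BA·BD·BA·BC·BD·BC
    A ↦ BC
    B ↦ BA
    C ↦ BD
    D ↦ CA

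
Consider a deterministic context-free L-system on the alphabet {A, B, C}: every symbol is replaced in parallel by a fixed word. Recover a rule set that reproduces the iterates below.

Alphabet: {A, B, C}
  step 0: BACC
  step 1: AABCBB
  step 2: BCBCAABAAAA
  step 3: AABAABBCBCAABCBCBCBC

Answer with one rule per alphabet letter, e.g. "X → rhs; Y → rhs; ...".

  step 2 ⇒ step 3: BCBCAABAAAA ⇒ AA·B·AA·B·BC·BC·AA·BC·BC·BC·BC
    A ↦ BC
    B ↦ AA
    C ↦ B

A->BC, B->AA, C->B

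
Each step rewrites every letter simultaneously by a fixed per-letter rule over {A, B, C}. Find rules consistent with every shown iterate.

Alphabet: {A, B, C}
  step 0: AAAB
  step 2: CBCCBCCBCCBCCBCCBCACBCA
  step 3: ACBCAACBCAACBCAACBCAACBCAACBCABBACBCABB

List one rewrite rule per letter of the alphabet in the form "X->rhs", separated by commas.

  step 2 ⇒ step 3: CBCCBCCBCCBCCBCCBCACBCA ⇒ A·CBC·A·A·CBC·A·A·CBC·A·A·CBC·A·A·CBC·A·A·CBC·A·BB·A·CBC·A·BB
    A ↦ BB
    B ↦ CBC
    C ↦ A

A->BB, B->CBC, C->A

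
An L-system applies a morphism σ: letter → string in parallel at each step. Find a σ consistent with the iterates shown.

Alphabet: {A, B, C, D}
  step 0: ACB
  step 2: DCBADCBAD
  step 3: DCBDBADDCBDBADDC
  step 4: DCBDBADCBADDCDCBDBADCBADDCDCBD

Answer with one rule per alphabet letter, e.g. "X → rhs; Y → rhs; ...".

A->D, B->BA, C->BD, D->DC

  step 3 ⇒ step 4: DCBDBADDCBDBADDC ⇒ DC·BD·BA·DC·BA·D·DC·DC·BD·BA·DC·BA·D·DC·DC·BD
    A ↦ D
    B ↦ BA
    C ↦ BD
    D ↦ DC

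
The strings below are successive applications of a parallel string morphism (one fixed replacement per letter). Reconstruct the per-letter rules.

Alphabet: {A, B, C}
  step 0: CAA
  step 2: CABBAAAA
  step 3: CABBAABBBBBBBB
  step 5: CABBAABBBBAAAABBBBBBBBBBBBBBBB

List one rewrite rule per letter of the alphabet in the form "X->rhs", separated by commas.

  step 2 ⇒ step 3: CABBAAAA ⇒ CA·BB·A·A·BB·BB·BB·BB
    A ↦ BB
    B ↦ A
    C ↦ CA

A->BB, B->A, C->CA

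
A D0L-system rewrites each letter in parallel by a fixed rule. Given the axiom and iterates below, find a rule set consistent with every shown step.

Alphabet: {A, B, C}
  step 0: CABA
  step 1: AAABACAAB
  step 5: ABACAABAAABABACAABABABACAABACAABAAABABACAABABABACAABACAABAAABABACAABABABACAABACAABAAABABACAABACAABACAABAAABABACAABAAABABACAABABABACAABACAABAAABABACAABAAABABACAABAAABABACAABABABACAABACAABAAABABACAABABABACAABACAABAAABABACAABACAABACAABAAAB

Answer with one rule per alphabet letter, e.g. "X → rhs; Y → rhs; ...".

A->AB, B->ACA, C->AA

  step 0 ⇒ step 1: CABA ⇒ AA·AB·ACA·AB
    A ↦ AB
    B ↦ ACA
    C ↦ AA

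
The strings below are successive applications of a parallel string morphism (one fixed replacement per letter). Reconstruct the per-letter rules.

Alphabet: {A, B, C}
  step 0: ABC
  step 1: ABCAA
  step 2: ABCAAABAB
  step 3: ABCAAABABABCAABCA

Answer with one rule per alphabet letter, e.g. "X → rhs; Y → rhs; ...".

A->AB, B->CA, C->A

  step 2 ⇒ step 3: ABCAAABAB ⇒ AB·CA·A·AB·AB·AB·CA·AB·CA
    A ↦ AB
    B ↦ CA
    C ↦ A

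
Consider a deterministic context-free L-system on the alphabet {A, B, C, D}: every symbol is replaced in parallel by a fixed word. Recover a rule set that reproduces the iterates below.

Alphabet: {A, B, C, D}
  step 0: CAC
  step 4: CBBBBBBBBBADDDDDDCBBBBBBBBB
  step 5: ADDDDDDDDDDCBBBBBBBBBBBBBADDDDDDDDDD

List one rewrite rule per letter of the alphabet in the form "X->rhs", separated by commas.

A->CB, B->D, C->AD, D->BB

  step 4 ⇒ step 5: CBBBBBBBBBADDDDDDCBBBBBBBBB ⇒ AD·D·D·D·D·D·D·D·D·D·CB·BB·BB·BB·BB·BB·BB·AD·D·D·D·D·D·D·D·D·D
    A ↦ CB
    B ↦ D
    C ↦ AD
    D ↦ BB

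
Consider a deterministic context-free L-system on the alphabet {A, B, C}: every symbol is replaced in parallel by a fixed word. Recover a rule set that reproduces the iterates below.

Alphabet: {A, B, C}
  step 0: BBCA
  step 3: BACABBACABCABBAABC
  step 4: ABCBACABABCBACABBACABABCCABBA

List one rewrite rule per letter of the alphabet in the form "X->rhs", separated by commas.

  step 3 ⇒ step 4: BACABBACABCABBAABC ⇒ AB·C·BA·C·AB·AB·C·BA·C·AB·BA·C·AB·AB·C·C·AB·BA
    A ↦ C
    B ↦ AB
    C ↦ BA

A->C, B->AB, C->BA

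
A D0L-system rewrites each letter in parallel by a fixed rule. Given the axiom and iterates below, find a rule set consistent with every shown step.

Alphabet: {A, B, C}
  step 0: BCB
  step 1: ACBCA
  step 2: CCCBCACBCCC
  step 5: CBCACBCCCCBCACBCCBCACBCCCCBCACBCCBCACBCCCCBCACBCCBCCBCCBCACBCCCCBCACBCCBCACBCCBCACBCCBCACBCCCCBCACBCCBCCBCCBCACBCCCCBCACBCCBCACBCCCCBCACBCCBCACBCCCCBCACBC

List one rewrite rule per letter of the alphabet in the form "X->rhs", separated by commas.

A->CC, B->A, C->CBC

  step 1 ⇒ step 2: ACBCA ⇒ CC·CBC·A·CBC·CC
    A ↦ CC
    B ↦ A
    C ↦ CBC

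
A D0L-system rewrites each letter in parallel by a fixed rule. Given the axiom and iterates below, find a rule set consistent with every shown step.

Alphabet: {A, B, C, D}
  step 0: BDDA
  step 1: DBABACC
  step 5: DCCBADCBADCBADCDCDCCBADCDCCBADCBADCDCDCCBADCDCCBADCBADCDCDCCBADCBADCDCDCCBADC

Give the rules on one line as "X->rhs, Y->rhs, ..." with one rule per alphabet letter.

A->CC, B->D, C->DC, D->BA

  step 0 ⇒ step 1: BDDA ⇒ D·BA·BA·CC
    A ↦ CC
    B ↦ D
    D ↦ BA
    C ↦ DC  (constrained at step 1)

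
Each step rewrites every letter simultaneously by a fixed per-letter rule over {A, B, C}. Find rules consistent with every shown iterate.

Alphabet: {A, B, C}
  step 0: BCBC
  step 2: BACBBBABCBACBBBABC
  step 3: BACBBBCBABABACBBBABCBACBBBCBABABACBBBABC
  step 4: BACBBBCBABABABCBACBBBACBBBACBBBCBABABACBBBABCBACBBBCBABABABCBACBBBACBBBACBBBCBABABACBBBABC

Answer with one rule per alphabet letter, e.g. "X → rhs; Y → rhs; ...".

A->CBB, B->BA, C->BC

  step 3 ⇒ step 4: BACBBBCBABABACBBBABCBACBBBCBABABACBBBABC ⇒ BA·CBB·BC·BA·BA·BA·BC·BA·CBB·BA·CBB·BA·CBB·BC·BA·BA·BA·CBB·BA·BC·BA·CBB·BC·BA·BA·BA·BC·BA·CBB·BA·CBB·BA·CBB·BC·BA·BA·BA·CBB·BA·BC
    A ↦ CBB
    B ↦ BA
    C ↦ BC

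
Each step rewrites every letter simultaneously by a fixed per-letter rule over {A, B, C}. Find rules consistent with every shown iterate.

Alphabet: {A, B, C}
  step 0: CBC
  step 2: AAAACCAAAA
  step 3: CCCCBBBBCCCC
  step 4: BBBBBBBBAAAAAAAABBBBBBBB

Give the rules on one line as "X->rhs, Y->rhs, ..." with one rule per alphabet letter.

  step 3 ⇒ step 4: CCCCBBBBCCCC ⇒ BB·BB·BB·BB·AA·AA·AA·AA·BB·BB·BB·BB
    B ↦ AA
    C ↦ BB
  step 2 ⇒ step 3: AAAACCAAAA ⇒ C·C·C·C·BB·BB·C·C·C·C
    A ↦ C

A->C, B->AA, C->BB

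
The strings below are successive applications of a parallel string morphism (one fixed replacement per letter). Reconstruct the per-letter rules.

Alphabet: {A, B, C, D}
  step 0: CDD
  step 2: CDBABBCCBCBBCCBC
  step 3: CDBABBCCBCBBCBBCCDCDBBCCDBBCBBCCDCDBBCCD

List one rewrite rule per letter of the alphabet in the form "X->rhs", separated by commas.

A->CBC, B->BBC, C->CD, D->BA

  step 2 ⇒ step 3: CDBABBCCBCBBCCBC ⇒ CD·BA·BBC·CBC·BBC·BBC·CD·CD·BBC·CD·BBC·BBC·CD·CD·BBC·CD
    A ↦ CBC
    B ↦ BBC
    C ↦ CD
    D ↦ BA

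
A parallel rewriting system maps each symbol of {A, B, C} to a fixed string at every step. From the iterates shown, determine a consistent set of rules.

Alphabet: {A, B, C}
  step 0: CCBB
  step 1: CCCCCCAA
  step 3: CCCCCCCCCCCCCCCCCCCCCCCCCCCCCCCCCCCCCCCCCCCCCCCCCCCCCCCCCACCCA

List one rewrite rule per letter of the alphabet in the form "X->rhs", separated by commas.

A->CB, B->A, C->CCC

  step 0 ⇒ step 1: CCBB ⇒ CCC·CCC·A·A
    B ↦ A
    C ↦ CCC
    A ↦ CB  (constrained at step 1)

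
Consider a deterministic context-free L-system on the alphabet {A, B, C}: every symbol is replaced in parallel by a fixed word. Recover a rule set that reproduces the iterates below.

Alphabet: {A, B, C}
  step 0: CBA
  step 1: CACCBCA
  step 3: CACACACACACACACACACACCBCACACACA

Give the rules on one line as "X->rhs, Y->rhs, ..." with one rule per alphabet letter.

A->CA, B->CCB, C->CA

  step 0 ⇒ step 1: CBA ⇒ CA·CCB·CA
    A ↦ CA
    B ↦ CCB
    C ↦ CA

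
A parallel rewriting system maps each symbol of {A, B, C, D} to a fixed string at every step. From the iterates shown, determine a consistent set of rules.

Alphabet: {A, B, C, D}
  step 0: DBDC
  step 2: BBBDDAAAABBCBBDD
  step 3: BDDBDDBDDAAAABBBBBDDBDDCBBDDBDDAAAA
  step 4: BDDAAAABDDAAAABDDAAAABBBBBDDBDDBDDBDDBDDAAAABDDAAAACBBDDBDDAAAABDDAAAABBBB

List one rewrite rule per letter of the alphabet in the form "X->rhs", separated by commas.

  step 3 ⇒ step 4: BDDBDDBDDAAAABBBBBDDBDDCBBDDBDDAAAA ⇒ BDD·AA·AA·BDD·AA·AA·BDD·AA·AA·B·B·B·B·BDD·BDD·BDD·BDD·BDD·AA·AA·BDD·AA·AA·CB·BDD·BDD·AA·AA·BDD·AA·AA·B·B·B·B
    A ↦ B
    B ↦ BDD
    C ↦ CB
    D ↦ AA

A->B, B->BDD, C->CB, D->AA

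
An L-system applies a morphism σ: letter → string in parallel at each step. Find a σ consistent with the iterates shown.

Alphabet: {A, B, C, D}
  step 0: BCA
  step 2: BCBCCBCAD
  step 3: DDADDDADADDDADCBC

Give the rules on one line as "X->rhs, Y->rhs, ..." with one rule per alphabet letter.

  step 2 ⇒ step 3: BCBCCBCAD ⇒ DD·AD·DD·AD·AD·DD·AD·C·BC
    A ↦ C
    B ↦ DD
    C ↦ AD
    D ↦ BC

A->C, B->DD, C->AD, D->BC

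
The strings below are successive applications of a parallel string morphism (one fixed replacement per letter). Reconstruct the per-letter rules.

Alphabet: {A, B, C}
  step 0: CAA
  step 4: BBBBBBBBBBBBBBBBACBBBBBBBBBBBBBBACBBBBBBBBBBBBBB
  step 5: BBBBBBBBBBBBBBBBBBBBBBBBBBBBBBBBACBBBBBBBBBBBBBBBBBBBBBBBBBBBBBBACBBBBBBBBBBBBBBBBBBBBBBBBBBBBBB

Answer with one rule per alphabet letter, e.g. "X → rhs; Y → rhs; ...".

A->AC, B->BB, C->BB

  step 4 ⇒ step 5: BBBBBBBBBBBBBBBBACBBBBBBBBBBBBBBACBBBBBBBBBBBBBB ⇒ BB·BB·BB·BB·BB·BB·BB·BB·BB·BB·BB·BB·BB·BB·BB·BB·AC·BB·BB·BB·BB·BB·BB·BB·BB·BB·BB·BB·BB·BB·BB·BB·AC·BB·BB·BB·BB·BB·BB·BB·BB·BB·BB·BB·BB·BB·BB·BB
    A ↦ AC
    B ↦ BB
    C ↦ BB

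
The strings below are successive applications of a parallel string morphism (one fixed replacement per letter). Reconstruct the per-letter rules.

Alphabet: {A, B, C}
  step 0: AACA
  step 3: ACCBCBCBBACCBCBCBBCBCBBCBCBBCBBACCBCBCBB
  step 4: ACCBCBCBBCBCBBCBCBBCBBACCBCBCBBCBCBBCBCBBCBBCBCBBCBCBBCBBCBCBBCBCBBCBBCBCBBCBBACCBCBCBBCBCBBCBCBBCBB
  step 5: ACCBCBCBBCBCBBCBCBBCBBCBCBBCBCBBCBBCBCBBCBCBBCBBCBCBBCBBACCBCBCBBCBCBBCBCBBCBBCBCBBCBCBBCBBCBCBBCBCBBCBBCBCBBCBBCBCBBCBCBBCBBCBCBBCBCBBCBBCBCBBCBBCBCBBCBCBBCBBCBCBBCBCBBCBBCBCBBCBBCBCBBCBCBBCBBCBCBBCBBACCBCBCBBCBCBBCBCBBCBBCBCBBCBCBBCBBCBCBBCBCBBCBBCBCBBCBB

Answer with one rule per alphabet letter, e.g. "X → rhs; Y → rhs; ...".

  step 4 ⇒ step 5: ACCBCBCBBCBCBBCBCBBCBBACCBCBCBBCBCBBCBCBBCBBCBCBBCBCBBCBBCBCBBCBCBBCBBCBCBBCBBACCBCBCBBCBCBBCBCBBCBB ⇒ AC·CB·CB·CBB·CB·CBB·CB·CBB·CBB·CB·CBB·CB·CBB·CBB·CB·CBB·CB·CBB·CBB·CB·CBB·CBB·AC·CB·CB·CBB·CB·CBB·CB·CBB·CBB·CB·CBB·CB·CBB·CBB·CB·CBB·CB·CBB·CBB·CB·CBB·CBB·CB·CBB·CB·CBB·CBB·CB·CBB·CB·CBB·CBB·CB·CBB·CBB·CB·CBB·CB·CBB·CBB·CB·CBB·CB·CBB·CBB·CB·CBB·CBB·CB·CBB·CB·CBB·CBB·CB·CBB·CBB·AC·CB·CB·CBB·CB·CBB·CB·CBB·CBB·CB·CBB·CB·CBB·CBB·CB·CBB·CB·CBB·CBB·CB·CBB·CBB
    A ↦ AC
    B ↦ CBB
    C ↦ CB

A->AC, B->CBB, C->CB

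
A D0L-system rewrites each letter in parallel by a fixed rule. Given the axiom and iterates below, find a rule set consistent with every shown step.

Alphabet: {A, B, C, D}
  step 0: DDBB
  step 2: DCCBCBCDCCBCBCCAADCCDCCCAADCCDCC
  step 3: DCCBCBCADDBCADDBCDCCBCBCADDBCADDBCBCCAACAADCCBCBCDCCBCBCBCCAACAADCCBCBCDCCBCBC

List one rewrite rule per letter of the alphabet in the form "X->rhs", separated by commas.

  step 2 ⇒ step 3: DCCBCBCDCCBCBCCAADCCDCCCAADCCDCC ⇒ DCC·BC·BC·ADD·BC·ADD·BC·DCC·BC·BC·ADD·BC·ADD·BC·BC·CAA·CAA·DCC·BC·BC·DCC·BC·BC·BC·CAA·CAA·DCC·BC·BC·DCC·BC·BC
    A ↦ CAA
    B ↦ ADD
    C ↦ BC
    D ↦ DCC

A->CAA, B->ADD, C->BC, D->DCC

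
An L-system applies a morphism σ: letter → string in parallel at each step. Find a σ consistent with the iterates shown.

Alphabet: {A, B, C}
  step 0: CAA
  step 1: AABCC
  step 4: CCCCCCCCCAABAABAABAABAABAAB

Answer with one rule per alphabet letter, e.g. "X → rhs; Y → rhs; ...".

A->C, B->C, C->AAB

  step 0 ⇒ step 1: CAA ⇒ AAB·C·C
    A ↦ C
    C ↦ AAB
    B ↦ C  (constrained at step 1)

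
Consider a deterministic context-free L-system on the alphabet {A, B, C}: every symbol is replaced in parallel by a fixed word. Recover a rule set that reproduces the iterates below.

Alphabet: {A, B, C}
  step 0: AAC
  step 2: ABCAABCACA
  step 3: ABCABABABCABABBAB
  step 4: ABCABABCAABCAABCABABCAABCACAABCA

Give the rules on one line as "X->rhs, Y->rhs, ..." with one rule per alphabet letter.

A->AB, B->CA, C->B

  step 3 ⇒ step 4: ABCABABABCABABBAB ⇒ AB·CA·B·AB·CA·AB·CA·AB·CA·B·AB·CA·AB·CA·CA·AB·CA
    A ↦ AB
    B ↦ CA
    C ↦ B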